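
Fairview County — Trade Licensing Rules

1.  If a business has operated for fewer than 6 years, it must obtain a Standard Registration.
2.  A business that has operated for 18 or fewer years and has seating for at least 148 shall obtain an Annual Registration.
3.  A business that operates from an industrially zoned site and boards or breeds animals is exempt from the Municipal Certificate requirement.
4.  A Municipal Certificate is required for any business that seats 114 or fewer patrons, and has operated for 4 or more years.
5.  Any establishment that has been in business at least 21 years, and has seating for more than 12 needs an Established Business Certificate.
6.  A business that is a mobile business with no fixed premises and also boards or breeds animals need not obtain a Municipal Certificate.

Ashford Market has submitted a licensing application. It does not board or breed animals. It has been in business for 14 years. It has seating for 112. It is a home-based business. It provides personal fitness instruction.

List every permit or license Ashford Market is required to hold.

Municipal Certificate

1. years in business 14 ≥ 6 → Standard Registration not required.
2. years in business 14 ≤ 18; seating 112 < 148 → Annual Registration not required.
3. is a home-based business (not: operates from an industrially zoned site); does not board or breed animals → Municipal Certificate exemption does not apply.
4. seating 112 ≤ 114; years in business 14 ≥ 4 → Municipal Certificate required.
5. years in business 14 < 21; seating 112 > 12 → Established Business Certificate not required.
6. is a home-based business (not: is a mobile business with no fixed premises); does not board or breed animals → Municipal Certificate exemption does not apply.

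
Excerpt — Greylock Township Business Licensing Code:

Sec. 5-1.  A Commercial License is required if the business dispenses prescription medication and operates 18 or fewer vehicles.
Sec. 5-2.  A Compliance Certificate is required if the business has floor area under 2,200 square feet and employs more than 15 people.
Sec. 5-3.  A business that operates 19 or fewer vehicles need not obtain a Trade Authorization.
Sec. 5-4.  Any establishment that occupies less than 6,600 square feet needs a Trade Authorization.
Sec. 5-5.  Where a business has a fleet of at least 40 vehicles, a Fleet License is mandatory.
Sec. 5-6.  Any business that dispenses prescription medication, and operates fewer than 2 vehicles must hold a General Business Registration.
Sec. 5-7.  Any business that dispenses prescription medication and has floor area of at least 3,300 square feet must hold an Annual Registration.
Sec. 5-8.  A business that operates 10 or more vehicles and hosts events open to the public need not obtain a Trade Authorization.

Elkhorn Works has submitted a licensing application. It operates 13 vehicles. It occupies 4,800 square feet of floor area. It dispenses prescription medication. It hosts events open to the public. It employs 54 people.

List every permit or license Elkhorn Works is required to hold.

Sec. 5-1. dispenses prescription medication; vehicles 13 ≤ 18 → Commercial License required.
Sec. 5-2. floor area 4,800 square feet ≥ 2,200 square feet; employees 54 > 15 → Compliance Certificate not required.
Sec. 5-3. vehicles 13 ≤ 19 → exempt from Trade Authorization.
Sec. 5-4. floor area 4,800 square feet < 6,600 square feet → Trade Authorization required.
Sec. 5-5. vehicles 13 < 40 → Fleet License not required.
Sec. 5-6. dispenses prescription medication; vehicles 13 ≥ 2 → General Business Registration not required.
Sec. 5-7. dispenses prescription medication; floor area 4,800 square feet ≥ 3,300 square feet → Annual Registration required.
Sec. 5-8. vehicles 13 ≥ 10; hosts events open to the public → exempt from Trade Authorization.

Annual Registration, Commercial License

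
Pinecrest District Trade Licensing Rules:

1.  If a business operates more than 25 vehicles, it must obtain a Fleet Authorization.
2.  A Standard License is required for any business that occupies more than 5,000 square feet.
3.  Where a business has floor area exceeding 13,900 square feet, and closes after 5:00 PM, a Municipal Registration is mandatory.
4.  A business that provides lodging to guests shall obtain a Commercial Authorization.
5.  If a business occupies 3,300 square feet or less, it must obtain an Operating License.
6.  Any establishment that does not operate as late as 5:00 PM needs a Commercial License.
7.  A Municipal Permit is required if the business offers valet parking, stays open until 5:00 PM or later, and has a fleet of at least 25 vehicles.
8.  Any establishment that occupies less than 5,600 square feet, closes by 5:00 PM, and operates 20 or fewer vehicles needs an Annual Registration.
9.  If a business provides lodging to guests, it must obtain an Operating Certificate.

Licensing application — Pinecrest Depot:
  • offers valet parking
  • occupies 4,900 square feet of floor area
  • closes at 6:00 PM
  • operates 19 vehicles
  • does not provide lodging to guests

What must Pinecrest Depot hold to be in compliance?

None

1. vehicles 19 ≤ 25 → Fleet Authorization not required.
2. floor area 4,900 square feet ≤ 5,000 square feet → Standard License not required.
3. floor area 4,900 square feet ≤ 13,900 square feet; closes 6:00 PM, after 5:00 PM → Municipal Registration not required.
4. does not provide lodging to guests → Commercial Authorization not required.
5. floor area 4,900 square feet > 3,300 square feet → Operating License not required.
6. closes 6:00 PM, after 5:00 PM → Commercial License not required.
7. offers valet parking; closes 6:00 PM, after 5:00 PM; vehicles 19 < 25 → Municipal Permit not required.
8. floor area 4,900 square feet < 5,600 square feet; closes 6:00 PM, after 5:00 PM; vehicles 19 ≤ 20 → Annual Registration not required.
9. does not provide lodging to guests → Operating Certificate not required.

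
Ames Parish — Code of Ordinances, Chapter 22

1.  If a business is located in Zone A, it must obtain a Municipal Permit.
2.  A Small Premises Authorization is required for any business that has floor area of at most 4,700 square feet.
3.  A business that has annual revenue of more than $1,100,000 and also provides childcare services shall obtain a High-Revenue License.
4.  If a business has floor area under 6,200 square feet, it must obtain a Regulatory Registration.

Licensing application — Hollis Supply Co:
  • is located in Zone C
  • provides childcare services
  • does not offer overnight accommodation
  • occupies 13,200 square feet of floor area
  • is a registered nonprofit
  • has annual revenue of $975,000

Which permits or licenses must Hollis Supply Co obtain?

None

1. is located in Zone C (not: is located in Zone A) → Municipal Permit not required.
2. floor area 13,200 square feet > 4,700 square feet → Small Premises Authorization not required.
3. revenue $975,000 ≤ $1,100,000; provides childcare services → High-Revenue License not required.
4. floor area 13,200 square feet ≥ 6,200 square feet → Regulatory Registration not required.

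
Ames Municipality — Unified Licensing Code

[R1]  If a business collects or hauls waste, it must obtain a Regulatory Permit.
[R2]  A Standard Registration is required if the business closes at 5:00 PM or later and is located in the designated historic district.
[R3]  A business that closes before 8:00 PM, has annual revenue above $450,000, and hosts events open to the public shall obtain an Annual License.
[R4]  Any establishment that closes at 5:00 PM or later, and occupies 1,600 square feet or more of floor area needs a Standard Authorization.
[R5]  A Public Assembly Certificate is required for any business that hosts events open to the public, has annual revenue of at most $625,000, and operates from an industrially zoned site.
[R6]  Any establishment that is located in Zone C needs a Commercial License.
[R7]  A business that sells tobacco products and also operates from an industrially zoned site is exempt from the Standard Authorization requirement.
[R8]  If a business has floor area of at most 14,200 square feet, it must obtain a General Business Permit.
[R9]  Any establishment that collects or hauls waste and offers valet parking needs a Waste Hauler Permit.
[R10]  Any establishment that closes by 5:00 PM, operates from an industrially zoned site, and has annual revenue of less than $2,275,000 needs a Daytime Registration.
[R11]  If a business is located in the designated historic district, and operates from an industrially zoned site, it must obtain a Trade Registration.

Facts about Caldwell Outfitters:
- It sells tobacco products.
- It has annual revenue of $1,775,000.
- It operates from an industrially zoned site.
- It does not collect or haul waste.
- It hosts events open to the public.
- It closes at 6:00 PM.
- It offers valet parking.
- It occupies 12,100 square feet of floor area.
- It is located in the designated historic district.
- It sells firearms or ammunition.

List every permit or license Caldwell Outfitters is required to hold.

Annual License, General Business Permit, Standard Registration, Trade Registration

[R1] does not collect or haul waste → Regulatory Permit not required.
[R2] closes 6:00 PM, after 5:00 PM; is located in the designated historic district → Standard Registration required.
[R3] closes 6:00 PM, at/before 8:00 PM; revenue $1,775,000 > $450,000; hosts events open to the public → Annual License required.
[R4] closes 6:00 PM, after 5:00 PM; floor area 12,100 square feet ≥ 1,600 square feet → Standard Authorization required.
[R5] hosts events open to the public; revenue $1,775,000 > $625,000; operates from an industrially zoned site → Public Assembly Certificate not required.
[R6] is located in the designated historic district (not: is located in Zone C) → Commercial License not required.
[R7] sells tobacco products; operates from an industrially zoned site → exempt from Standard Authorization.
[R8] floor area 12,100 square feet ≤ 14,200 square feet → General Business Permit required.
[R9] does not collect or haul waste; offers valet parking → Waste Hauler Permit not required.
[R10] closes 6:00 PM, after 5:00 PM; operates from an industrially zoned site; revenue $1,775,000 < $2,275,000 → Daytime Registration not required.
[R11] is located in the designated historic district; operates from an industrially zoned site → Trade Registration required.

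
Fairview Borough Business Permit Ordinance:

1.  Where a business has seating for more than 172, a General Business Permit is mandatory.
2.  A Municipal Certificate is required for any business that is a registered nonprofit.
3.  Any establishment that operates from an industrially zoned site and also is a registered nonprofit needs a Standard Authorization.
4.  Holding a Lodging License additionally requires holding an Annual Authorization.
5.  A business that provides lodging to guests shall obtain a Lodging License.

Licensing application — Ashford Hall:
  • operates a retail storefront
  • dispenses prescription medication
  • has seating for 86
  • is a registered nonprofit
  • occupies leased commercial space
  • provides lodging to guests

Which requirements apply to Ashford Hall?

1. seating 86 ≤ 172 → General Business Permit not required.
2. is a registered nonprofit → Municipal Certificate required.
3. occupies leased commercial space (not: operates from an industrially zoned site); is a registered nonprofit → Standard Authorization not required.
4. Lodging License is required → Annual Authorization also required.
5. provides lodging to guests → Lodging License required.

Annual Authorization, Lodging License, Municipal Certificate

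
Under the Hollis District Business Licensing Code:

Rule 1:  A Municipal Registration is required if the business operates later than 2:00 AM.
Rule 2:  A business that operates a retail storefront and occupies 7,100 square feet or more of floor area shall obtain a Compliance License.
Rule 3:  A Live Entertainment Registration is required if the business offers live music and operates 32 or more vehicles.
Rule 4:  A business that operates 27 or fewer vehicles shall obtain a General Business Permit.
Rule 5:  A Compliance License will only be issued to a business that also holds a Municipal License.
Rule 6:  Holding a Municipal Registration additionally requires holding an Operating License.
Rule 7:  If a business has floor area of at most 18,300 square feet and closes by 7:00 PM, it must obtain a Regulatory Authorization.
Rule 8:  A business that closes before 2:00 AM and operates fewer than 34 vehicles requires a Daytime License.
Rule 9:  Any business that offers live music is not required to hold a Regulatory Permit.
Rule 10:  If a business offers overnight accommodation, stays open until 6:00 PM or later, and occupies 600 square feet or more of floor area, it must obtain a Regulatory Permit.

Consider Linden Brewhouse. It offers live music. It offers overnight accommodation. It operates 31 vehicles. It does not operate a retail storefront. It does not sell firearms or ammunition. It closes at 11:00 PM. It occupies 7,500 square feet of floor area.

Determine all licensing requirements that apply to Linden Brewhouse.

Rule 1: closes 11:00 PM, at/before 2:00 AM → Municipal Registration not required.
Rule 2: does not operate a retail storefront; floor area 7,500 square feet ≥ 7,100 square feet → Compliance License not required.
Rule 3: offers live music; vehicles 31 < 32 → Live Entertainment Registration not required.
Rule 4: vehicles 31 > 27 → General Business Permit not required.
Rule 5: Compliance License is not required → no effect.
Rule 6: Municipal Registration is not required → no effect.
Rule 7: floor area 7,500 square feet ≤ 18,300 square feet; closes 11:00 PM, after 7:00 PM → Regulatory Authorization not required.
Rule 8: closes 11:00 PM, at/before 2:00 AM; vehicles 31 < 34 → Daytime License required.
Rule 9: offers live music → exempt from Regulatory Permit.
Rule 10: offers overnight accommodation; closes 11:00 PM, after 6:00 PM; floor area 7,500 square feet ≥ 600 square feet → Regulatory Permit required.

Daytime License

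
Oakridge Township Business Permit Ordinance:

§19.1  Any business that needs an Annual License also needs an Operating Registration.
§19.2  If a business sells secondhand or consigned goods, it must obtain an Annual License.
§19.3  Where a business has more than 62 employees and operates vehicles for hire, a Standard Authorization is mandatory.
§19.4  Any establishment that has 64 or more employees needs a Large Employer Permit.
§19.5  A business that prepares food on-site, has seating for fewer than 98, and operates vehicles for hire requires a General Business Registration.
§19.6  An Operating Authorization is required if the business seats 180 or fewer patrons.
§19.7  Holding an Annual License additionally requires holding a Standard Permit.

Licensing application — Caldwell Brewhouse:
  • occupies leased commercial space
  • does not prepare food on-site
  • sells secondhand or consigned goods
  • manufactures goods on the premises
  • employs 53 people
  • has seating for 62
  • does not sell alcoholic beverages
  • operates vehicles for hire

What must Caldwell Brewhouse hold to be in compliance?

§19.1 Annual License is required → Operating Registration also required.
§19.2 sells secondhand or consigned goods → Annual License required.
§19.3 employees 53 ≤ 62; operates vehicles for hire → Standard Authorization not required.
§19.4 employees 53 < 64 → Large Employer Permit not required.
§19.5 does not prepare food on-site; seating 62 < 98; operates vehicles for hire → General Business Registration not required.
§19.6 seating 62 ≤ 180 → Operating Authorization required.
§19.7 Annual License is required → Standard Permit also required.

Annual License, Operating Authorization, Operating Registration, Standard Permit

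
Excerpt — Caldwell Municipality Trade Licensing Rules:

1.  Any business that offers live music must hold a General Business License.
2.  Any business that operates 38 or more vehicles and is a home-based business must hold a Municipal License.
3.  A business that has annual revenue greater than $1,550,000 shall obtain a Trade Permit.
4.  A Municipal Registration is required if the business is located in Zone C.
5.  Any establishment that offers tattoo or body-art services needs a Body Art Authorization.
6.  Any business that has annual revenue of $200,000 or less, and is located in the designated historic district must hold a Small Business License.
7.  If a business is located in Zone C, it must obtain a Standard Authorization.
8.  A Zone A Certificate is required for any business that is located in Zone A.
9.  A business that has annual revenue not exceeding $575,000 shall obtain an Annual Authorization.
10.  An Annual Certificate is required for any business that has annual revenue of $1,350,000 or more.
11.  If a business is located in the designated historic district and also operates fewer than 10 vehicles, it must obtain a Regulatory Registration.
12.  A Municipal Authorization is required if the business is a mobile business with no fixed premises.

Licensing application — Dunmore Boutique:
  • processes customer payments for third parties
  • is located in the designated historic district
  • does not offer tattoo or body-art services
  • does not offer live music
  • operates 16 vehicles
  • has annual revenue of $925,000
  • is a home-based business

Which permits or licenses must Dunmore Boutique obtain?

1. does not offer live music → General Business License not required.
2. vehicles 16 < 38; is a home-based business → Municipal License not required.
3. revenue $925,000 ≤ $1,550,000 → Trade Permit not required.
4. is located in the designated historic district (not: is located in Zone C) → Municipal Registration not required.
5. does not offer tattoo or body-art services → Body Art Authorization not required.
6. revenue $925,000 > $200,000; is located in the designated historic district → Small Business License not required.
7. is located in the designated historic district (not: is located in Zone C) → Standard Authorization not required.
8. is located in the designated historic district (not: is located in Zone A) → Zone A Certificate not required.
9. revenue $925,000 > $575,000 → Annual Authorization not required.
10. revenue $925,000 < $1,350,000 → Annual Certificate not required.
11. is located in the designated historic district; vehicles 16 ≥ 10 → Regulatory Registration not required.
12. is a home-based business (not: is a mobile business with no fixed premises) → Municipal Authorization not required.

None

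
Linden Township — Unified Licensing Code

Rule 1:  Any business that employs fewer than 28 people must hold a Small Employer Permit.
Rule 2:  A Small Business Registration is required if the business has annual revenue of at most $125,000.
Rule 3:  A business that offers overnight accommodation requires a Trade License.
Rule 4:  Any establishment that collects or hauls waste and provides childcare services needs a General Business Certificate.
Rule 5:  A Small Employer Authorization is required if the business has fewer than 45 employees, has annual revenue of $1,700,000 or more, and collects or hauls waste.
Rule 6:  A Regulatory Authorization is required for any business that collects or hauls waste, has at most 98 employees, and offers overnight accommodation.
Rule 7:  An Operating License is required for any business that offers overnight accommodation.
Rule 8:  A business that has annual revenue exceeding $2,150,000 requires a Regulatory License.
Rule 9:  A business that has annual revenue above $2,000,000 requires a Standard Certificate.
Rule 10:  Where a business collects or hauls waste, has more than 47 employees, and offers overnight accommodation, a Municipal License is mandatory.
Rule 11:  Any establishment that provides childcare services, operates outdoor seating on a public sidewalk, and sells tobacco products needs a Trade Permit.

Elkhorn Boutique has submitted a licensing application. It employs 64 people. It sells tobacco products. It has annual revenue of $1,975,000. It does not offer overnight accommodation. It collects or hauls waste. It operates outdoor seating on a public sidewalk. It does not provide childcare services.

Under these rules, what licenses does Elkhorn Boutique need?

Rule 1: employees 64 ≥ 28 → Small Employer Permit not required.
Rule 2: revenue $1,975,000 > $125,000 → Small Business Registration not required.
Rule 3: does not offer overnight accommodation → Trade License not required.
Rule 4: collects or hauls waste; does not provide childcare services → General Business Certificate not required.
Rule 5: employees 64 ≥ 45; revenue $1,975,000 ≥ $1,700,000; collects or hauls waste → Small Employer Authorization not required.
Rule 6: collects or hauls waste; employees 64 ≤ 98; does not offer overnight accommodation → Regulatory Authorization not required.
Rule 7: does not offer overnight accommodation → Operating License not required.
Rule 8: revenue $1,975,000 ≤ $2,150,000 → Regulatory License not required.
Rule 9: revenue $1,975,000 ≤ $2,000,000 → Standard Certificate not required.
Rule 10: collects or hauls waste; employees 64 > 47; does not offer overnight accommodation → Municipal License not required.
Rule 11: does not provide childcare services; operates outdoor seating on a public sidewalk; sells tobacco products → Trade Permit not required.

None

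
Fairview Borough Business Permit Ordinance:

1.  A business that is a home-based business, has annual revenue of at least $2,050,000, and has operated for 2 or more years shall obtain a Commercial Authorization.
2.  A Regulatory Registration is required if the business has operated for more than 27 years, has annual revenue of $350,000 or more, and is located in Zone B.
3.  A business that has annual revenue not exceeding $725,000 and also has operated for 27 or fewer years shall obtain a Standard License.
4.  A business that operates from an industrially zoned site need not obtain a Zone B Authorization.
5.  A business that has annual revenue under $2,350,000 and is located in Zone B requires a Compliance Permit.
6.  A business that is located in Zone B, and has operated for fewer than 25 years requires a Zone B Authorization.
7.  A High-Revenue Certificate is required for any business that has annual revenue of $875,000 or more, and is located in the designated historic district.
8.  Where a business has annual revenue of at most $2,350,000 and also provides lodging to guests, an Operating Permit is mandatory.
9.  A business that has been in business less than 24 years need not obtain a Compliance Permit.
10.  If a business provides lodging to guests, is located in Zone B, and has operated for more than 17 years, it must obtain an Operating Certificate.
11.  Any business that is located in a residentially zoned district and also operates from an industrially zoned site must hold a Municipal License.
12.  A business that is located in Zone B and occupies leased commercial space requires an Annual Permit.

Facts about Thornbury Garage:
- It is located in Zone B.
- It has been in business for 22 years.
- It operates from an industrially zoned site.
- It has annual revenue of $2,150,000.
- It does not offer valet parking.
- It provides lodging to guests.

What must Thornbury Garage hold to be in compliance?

Operating Certificate, Operating Permit

1. operates from an industrially zoned site (not: is a home-based business); revenue $2,150,000 ≥ $2,050,000; years in business 22 ≥ 2 → Commercial Authorization not required.
2. years in business 22 ≤ 27; revenue $2,150,000 ≥ $350,000; is located in Zone B → Regulatory Registration not required.
3. revenue $2,150,000 > $725,000; years in business 22 ≤ 27 → Standard License not required.
4. operates from an industrially zoned site → exempt from Zone B Authorization.
5. revenue $2,150,000 < $2,350,000; is located in Zone B → Compliance Permit required.
6. is located in Zone B; years in business 22 < 25 → Zone B Authorization required.
7. revenue $2,150,000 ≥ $875,000; is located in Zone B (not: is located in the designated historic district) → High-Revenue Certificate not required.
8. revenue $2,150,000 ≤ $2,350,000; provides lodging to guests → Operating Permit required.
9. years in business 22 < 24 → exempt from Compliance Permit.
10. provides lodging to guests; is located in Zone B; years in business 22 > 17 → Operating Certificate required.
11. is located in Zone B (not: is located in a residentially zoned district); operates from an industrially zoned site → Municipal License not required.
12. is located in Zone B; operates from an industrially zoned site (not: occupies leased commercial space) → Annual Permit not required.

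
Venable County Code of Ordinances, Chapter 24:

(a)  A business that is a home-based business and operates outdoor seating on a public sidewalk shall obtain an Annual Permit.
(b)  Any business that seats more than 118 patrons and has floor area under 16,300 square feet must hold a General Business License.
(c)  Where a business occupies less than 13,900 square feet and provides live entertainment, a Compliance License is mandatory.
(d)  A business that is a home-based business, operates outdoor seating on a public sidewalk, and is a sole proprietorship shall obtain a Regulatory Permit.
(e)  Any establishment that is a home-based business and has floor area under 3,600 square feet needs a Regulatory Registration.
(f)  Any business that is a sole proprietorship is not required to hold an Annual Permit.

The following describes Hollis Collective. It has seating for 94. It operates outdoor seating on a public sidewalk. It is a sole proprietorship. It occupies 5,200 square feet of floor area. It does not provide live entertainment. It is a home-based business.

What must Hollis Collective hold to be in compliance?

(a) is a home-based business; operates outdoor seating on a public sidewalk → Annual Permit required.
(b) seating 94 ≤ 118; floor area 5,200 square feet < 16,300 square feet → General Business License not required.
(c) floor area 5,200 square feet < 13,900 square feet; does not provide live entertainment → Compliance License not required.
(d) is a home-based business; operates outdoor seating on a public sidewalk; is a sole proprietorship → Regulatory Permit required.
(e) is a home-based business; floor area 5,200 square feet ≥ 3,600 square feet → Regulatory Registration not required.
(f) is a sole proprietorship → exempt from Annual Permit.

Regulatory Permit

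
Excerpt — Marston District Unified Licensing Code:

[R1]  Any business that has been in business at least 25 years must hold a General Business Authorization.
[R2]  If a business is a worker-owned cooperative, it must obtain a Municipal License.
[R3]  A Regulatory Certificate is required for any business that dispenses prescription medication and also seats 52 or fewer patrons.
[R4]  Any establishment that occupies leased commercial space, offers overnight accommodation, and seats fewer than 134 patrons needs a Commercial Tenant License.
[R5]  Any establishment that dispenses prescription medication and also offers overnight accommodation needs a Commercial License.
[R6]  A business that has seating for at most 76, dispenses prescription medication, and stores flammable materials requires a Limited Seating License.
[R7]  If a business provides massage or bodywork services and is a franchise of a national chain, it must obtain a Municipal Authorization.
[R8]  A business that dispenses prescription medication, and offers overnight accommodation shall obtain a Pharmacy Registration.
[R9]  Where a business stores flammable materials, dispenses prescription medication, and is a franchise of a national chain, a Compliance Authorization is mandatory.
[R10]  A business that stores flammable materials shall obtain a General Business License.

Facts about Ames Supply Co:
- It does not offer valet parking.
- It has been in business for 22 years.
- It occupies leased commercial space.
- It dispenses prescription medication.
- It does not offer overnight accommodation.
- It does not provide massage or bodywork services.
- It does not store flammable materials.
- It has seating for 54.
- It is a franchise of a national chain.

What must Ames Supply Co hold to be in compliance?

None

[R1] years in business 22 < 25 → General Business Authorization not required.
[R2] is a franchise of a national chain (not: is a worker-owned cooperative) → Municipal License not required.
[R3] dispenses prescription medication; seating 54 > 52 → Regulatory Certificate not required.
[R4] occupies leased commercial space; does not offer overnight accommodation; seating 54 < 134 → Commercial Tenant License not required.
[R5] dispenses prescription medication; does not offer overnight accommodation → Commercial License not required.
[R6] seating 54 ≤ 76; dispenses prescription medication; does not store flammable materials → Limited Seating License not required.
[R7] does not provide massage or bodywork services; is a franchise of a national chain → Municipal Authorization not required.
[R8] dispenses prescription medication; does not offer overnight accommodation → Pharmacy Registration not required.
[R9] does not store flammable materials; dispenses prescription medication; is a franchise of a national chain → Compliance Authorization not required.
[R10] does not store flammable materials → General Business License not required.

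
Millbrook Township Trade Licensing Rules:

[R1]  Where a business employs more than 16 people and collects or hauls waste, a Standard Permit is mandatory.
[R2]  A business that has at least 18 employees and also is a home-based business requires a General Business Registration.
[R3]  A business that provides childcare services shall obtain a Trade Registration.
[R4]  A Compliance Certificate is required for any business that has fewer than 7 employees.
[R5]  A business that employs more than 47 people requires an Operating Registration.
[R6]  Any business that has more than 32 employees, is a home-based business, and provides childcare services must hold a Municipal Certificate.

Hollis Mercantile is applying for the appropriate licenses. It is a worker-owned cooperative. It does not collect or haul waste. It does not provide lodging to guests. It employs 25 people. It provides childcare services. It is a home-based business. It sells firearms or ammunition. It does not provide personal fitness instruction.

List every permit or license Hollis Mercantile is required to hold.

General Business Registration, Trade Registration

[R1] employees 25 > 16; does not collect or haul waste → Standard Permit not required.
[R2] employees 25 ≥ 18; is a home-based business → General Business Registration required.
[R3] provides childcare services → Trade Registration required.
[R4] employees 25 ≥ 7 → Compliance Certificate not required.
[R5] employees 25 ≤ 47 → Operating Registration not required.
[R6] employees 25 ≤ 32; is a home-based business; provides childcare services → Municipal Certificate not required.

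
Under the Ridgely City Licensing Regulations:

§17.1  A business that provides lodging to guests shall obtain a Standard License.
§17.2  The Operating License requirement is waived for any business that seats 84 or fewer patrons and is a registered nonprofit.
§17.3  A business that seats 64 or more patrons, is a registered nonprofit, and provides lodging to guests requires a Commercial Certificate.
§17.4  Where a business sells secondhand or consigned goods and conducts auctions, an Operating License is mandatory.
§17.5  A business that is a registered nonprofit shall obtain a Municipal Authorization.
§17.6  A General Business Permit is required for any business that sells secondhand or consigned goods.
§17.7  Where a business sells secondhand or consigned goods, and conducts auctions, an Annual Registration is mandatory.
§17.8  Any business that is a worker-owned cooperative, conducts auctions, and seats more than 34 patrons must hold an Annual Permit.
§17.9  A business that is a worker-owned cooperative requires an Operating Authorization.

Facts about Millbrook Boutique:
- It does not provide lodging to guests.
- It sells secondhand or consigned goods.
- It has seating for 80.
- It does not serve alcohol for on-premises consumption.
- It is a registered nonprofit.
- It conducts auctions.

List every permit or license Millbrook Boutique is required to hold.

§17.1 does not provide lodging to guests → Standard License not required.
§17.2 seating 80 ≤ 84; is a registered nonprofit → exempt from Operating License.
§17.3 seating 80 ≥ 64; is a registered nonprofit; does not provide lodging to guests → Commercial Certificate not required.
§17.4 sells secondhand or consigned goods; conducts auctions → Operating License required.
§17.5 is a registered nonprofit → Municipal Authorization required.
§17.6 sells secondhand or consigned goods → General Business Permit required.
§17.7 sells secondhand or consigned goods; conducts auctions → Annual Registration required.
§17.8 is a registered nonprofit (not: is a worker-owned cooperative); conducts auctions; seating 80 > 34 → Annual Permit not required.
§17.9 is a registered nonprofit (not: is a worker-owned cooperative) → Operating Authorization not required.

Annual Registration, General Business Permit, Municipal Authorization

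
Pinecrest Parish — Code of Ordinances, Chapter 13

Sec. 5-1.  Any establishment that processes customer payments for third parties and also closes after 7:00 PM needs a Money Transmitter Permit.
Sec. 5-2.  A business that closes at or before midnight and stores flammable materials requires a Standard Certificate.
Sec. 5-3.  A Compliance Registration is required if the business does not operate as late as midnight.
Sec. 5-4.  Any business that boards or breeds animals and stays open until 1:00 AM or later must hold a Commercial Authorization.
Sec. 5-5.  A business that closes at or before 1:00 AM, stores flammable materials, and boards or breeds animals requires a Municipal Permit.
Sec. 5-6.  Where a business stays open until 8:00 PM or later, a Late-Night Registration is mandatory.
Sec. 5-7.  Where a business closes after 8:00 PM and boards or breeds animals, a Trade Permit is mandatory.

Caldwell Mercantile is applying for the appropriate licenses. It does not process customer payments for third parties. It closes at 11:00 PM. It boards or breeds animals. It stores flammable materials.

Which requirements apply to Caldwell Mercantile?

Sec. 5-1. does not process customer payments for third parties; closes 11:00 PM, after 7:00 PM → Money Transmitter Permit not required.
Sec. 5-2. closes 11:00 PM, at/before midnight; stores flammable materials → Standard Certificate required.
Sec. 5-3. closes 11:00 PM, at/before midnight → Compliance Registration required.
Sec. 5-4. boards or breeds animals; closes 11:00 PM, at/before 1:00 AM → Commercial Authorization not required.
Sec. 5-5. closes 11:00 PM, at/before 1:00 AM; stores flammable materials; boards or breeds animals → Municipal Permit required.
Sec. 5-6. closes 11:00 PM, after 8:00 PM → Late-Night Registration required.
Sec. 5-7. closes 11:00 PM, after 8:00 PM; boards or breeds animals → Trade Permit required.

Compliance Registration, Late-Night Registration, Municipal Permit, Standard Certificate, Trade Permit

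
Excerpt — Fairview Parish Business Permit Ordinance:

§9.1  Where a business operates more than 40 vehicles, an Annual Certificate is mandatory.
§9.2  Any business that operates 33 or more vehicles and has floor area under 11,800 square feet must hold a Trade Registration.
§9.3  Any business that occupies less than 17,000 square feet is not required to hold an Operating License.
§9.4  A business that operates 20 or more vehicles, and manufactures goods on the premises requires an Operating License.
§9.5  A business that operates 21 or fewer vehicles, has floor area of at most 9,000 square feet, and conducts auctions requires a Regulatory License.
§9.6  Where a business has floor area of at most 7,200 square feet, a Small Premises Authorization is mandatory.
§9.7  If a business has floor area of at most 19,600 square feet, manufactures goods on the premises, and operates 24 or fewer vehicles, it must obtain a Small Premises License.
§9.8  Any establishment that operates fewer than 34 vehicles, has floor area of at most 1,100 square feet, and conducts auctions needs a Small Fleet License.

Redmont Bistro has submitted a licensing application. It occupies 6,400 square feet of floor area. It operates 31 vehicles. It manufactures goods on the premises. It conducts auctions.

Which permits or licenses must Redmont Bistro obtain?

§9.1 vehicles 31 ≤ 40 → Annual Certificate not required.
§9.2 vehicles 31 < 33; floor area 6,400 square feet < 11,800 square feet → Trade Registration not required.
§9.3 floor area 6,400 square feet < 17,000 square feet → exempt from Operating License.
§9.4 vehicles 31 ≥ 20; manufactures goods on the premises → Operating License required.
§9.5 vehicles 31 > 21; floor area 6,400 square feet ≤ 9,000 square feet; conducts auctions → Regulatory License not required.
§9.6 floor area 6,400 square feet ≤ 7,200 square feet → Small Premises Authorization required.
§9.7 floor area 6,400 square feet ≤ 19,600 square feet; manufactures goods on the premises; vehicles 31 > 24 → Small Premises License not required.
§9.8 vehicles 31 < 34; floor area 6,400 square feet > 1,100 square feet; conducts auctions → Small Fleet License not required.

Small Premises Authorization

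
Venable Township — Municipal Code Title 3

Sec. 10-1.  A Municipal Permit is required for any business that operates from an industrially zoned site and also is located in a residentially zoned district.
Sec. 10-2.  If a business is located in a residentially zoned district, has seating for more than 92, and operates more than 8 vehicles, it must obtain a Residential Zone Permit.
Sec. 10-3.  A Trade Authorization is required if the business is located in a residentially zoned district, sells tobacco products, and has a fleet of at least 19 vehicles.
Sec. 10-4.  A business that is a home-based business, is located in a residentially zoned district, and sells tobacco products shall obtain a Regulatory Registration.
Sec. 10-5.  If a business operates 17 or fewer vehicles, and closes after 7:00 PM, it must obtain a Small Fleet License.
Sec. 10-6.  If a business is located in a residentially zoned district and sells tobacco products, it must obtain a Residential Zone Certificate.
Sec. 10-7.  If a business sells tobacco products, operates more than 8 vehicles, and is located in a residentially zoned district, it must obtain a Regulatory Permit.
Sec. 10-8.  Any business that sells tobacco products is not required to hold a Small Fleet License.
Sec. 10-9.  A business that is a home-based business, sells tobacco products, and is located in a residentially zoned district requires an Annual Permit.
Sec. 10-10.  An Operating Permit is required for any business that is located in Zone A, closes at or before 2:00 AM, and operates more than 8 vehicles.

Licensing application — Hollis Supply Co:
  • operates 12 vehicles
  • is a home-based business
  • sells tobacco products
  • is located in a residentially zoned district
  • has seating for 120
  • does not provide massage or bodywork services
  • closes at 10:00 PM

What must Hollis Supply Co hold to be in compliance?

Sec. 10-1. is a home-based business (not: operates from an industrially zoned site); is located in a residentially zoned district → Municipal Permit not required.
Sec. 10-2. is located in a residentially zoned district; seating 120 > 92; vehicles 12 > 8 → Residential Zone Permit required.
Sec. 10-3. is located in a residentially zoned district; sells tobacco products; vehicles 12 < 19 → Trade Authorization not required.
Sec. 10-4. is a home-based business; is located in a residentially zoned district; sells tobacco products → Regulatory Registration required.
Sec. 10-5. vehicles 12 ≤ 17; closes 10:00 PM, after 7:00 PM → Small Fleet License required.
Sec. 10-6. is located in a residentially zoned district; sells tobacco products → Residential Zone Certificate required.
Sec. 10-7. sells tobacco products; vehicles 12 > 8; is located in a residentially zoned district → Regulatory Permit required.
Sec. 10-8. sells tobacco products → exempt from Small Fleet License.
Sec. 10-9. is a home-based business; sells tobacco products; is located in a residentially zoned district → Annual Permit required.
Sec. 10-10. is located in a residentially zoned district (not: is located in Zone A); closes 10:00 PM, at/before 2:00 AM; vehicles 12 > 8 → Operating Permit not required.

Annual Permit, Regulatory Permit, Regulatory Registration, Residential Zone Certificate, Residential Zone Permit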